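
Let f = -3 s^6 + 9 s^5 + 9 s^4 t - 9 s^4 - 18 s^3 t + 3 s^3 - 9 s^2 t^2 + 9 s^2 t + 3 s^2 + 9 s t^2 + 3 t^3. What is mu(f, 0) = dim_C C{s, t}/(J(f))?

2

The Hessian of f at 0 has rank 1. Corank 1: A-series; mu = 2 gives A_2.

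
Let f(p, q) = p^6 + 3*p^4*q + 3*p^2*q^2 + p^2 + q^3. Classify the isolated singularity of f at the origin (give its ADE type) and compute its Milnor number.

The Hessian of f at 0 has rank 1. Corank 1: A-series; mu = 2 gives A_2.

Type A2, Milnor number mu = 2.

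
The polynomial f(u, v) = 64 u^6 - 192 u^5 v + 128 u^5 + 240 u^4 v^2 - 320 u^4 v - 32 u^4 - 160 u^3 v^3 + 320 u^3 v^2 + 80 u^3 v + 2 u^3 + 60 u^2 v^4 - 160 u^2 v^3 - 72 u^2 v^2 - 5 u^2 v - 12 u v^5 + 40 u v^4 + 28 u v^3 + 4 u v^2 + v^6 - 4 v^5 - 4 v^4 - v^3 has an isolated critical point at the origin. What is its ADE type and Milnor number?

The Hessian of f at 0 is [[0, 0], [0, 0]] with rank 0, so corank 2. A Groebner basis of the Jacobian ideal J(f) in C{u,v} is {43*u^2/60 - 67*u*v/40 + v^4 + 29*v^3/60 + 23*v^2/24, u^3 + 3*u^2/10 - 21*u*v/20 - v^3/10 + 3*v^2/4, u^2*v + 7*u^2/15 - 13*u*v/10 - 4*v^3/15 + 5*v^2/6, 11*u^2/30 + u*v^2 - 19*u*v/20 - 17*v^3/30 + 7*v^2/12}; counting standard monomials gives mu = 7. Corank 2; j^3 = (u - v)^2*(2*u - v) has shape L^2 M (L != M), so D-series; mu = 7 gives D_7.

Type D7, Milnor number mu = 7.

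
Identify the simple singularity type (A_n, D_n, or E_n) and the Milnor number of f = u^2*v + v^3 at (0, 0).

Type D4, Milnor number mu = 4.

The Hessian of f at 0 has rank 0. Corank 2; j^3 = v*(u^2 + v^2) splits into three distinct lines over C (the quadratic factor has nonzero discriminant), so D_4.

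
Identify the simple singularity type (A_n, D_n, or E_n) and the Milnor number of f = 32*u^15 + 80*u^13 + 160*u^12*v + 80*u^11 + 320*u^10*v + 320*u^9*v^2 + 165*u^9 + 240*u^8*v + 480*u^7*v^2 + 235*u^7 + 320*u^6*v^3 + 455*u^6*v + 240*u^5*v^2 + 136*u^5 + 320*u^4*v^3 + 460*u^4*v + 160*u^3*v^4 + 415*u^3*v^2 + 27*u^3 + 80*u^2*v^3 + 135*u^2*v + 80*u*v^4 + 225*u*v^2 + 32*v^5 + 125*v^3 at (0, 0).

Type E_8, Milnor number mu = 8.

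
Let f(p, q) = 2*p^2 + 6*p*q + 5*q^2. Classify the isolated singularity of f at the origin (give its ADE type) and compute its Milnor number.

The Hessian of f at 0 has rank 2. Corank 0: nondegenerate Morse point, so A_1.

Type A1, Milnor number mu = 1.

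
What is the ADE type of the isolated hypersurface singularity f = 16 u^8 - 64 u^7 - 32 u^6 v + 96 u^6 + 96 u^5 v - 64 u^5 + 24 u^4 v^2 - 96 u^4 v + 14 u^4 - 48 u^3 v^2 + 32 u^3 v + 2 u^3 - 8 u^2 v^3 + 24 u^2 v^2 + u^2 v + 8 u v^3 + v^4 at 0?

D_{5}

The Hessian of f at 0 is [[0, 0], [0, 0]] with rank 0, so corank 2. A Groebner basis of the Jacobian ideal J(f) in C{u,v} is {u*v^2, -u*v/8 + v^3, u^2 + u*v/2}; counting standard monomials gives mu = 5. Corank 2; j^3 = u^2*(2*u + v) has shape L^2 M (L != M), so D-series; mu = 5 gives D_5.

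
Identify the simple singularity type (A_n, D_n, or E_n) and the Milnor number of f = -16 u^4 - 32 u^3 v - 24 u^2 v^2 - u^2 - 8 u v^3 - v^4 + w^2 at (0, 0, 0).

The Hessian of f at 0 has rank 2. Corank 1: A-series; mu = 3 gives A_3.

Type A_3, Milnor number mu = 3.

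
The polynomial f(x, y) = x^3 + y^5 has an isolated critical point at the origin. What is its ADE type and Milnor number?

The Hessian of f at 0 is [[0, 0], [0, 0]] with rank 0, so corank 2. A Groebner basis of the Jacobian ideal J(f) in C{x,y} is {y^4, x^2}; counting standard monomials gives mu = 8. Corank 2; j^3 = x^3 is a perfect cube, so E-series; the 5-jet and mu = 8 give E_8.

Type E_8, Milnor number mu = 8.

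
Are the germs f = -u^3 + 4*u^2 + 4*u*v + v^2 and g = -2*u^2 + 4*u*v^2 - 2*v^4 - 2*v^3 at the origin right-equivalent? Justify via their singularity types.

The Hessian of f at 0 has rank 1. Corank 1: A-series; mu = 2 gives A_2. The Hessian of g at 0 has rank 1. Corank 1: A-series; mu = 2 gives A_2. Both have type A_2, hence right-equivalent.

Yes.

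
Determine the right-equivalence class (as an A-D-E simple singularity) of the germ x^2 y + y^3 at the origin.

D_4

The Hessian of f at 0 has rank 0. Corank 2; j^3 = y*(x^2 + y^2) splits into three distinct lines over C (the quadratic factor has nonzero discriminant), so D_4.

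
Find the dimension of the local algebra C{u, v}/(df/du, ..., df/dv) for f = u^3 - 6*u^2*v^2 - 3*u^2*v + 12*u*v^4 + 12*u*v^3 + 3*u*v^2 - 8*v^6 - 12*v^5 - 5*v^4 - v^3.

The Hessian of f at 0 has rank 0. Corank 2; j^3 = (u - v)^3 is a perfect cube, so E-series; the 4-jet and mu = 6 give E_6.

6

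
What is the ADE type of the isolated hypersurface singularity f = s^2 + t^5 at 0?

The Hessian of f at 0 has rank 1. Corank 1: A-series; mu = 4 gives A_4.

A4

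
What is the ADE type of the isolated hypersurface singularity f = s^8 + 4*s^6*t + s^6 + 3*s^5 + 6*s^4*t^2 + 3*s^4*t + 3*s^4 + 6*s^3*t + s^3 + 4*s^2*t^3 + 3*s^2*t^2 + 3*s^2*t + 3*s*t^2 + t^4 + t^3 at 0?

E_6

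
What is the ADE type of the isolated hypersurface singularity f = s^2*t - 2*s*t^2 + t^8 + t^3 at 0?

D9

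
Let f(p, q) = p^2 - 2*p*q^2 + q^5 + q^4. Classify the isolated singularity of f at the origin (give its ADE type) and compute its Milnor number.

The Hessian of f at 0 is [[2, 0], [0, 0]] with rank 1, so corank 1. A Groebner basis of the Jacobian ideal J(f) in C{p,q} is {p^2, -p + q^2}; counting standard monomials gives mu = 4. Corank 1: A-series; mu = 4 gives A_4.

Type A_{4}, Milnor number mu = 4.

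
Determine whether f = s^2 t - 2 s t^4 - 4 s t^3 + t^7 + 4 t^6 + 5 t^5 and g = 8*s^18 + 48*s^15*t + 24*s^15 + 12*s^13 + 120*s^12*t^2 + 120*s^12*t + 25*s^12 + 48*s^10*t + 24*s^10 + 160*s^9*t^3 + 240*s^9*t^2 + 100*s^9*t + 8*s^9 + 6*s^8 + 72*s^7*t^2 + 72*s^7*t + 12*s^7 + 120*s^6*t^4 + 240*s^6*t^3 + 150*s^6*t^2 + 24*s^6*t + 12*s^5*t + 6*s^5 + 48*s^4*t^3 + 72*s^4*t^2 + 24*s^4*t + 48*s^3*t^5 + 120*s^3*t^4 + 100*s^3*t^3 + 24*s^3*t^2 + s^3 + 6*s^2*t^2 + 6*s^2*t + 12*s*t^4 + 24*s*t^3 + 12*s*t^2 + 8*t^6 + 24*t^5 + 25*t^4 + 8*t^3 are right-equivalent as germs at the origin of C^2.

The Hessian of f at 0 has rank 0. Corank 2; j^3 = s^2*t has shape L^2 M (L != M), so D-series; mu = 6 gives D_6. The Hessian of g at 0 has rank 0. Corank 2; j^3 = (s + 2*t)^3 is a perfect cube, so E-series; the 4-jet and mu = 6 give E_6. f is D_6 but g is E_6, hence not right-equivalent.

No.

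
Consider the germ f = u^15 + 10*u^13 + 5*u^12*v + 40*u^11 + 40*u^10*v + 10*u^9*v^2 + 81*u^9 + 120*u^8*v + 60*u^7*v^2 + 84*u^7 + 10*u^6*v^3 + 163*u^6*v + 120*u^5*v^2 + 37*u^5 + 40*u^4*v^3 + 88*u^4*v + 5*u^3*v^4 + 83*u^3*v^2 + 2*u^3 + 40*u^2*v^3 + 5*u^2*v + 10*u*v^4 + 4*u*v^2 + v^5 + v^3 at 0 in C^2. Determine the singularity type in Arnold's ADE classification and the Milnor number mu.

Type D_{6}, Milnor number mu = 6.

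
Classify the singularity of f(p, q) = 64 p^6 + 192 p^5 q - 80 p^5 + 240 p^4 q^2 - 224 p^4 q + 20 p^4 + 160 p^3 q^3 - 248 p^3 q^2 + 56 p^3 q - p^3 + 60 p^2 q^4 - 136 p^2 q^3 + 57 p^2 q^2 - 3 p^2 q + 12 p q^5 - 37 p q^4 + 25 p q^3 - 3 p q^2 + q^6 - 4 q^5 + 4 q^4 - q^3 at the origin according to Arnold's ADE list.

E_7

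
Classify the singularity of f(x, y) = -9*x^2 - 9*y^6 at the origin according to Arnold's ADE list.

The Hessian of f at 0 has rank 1. Corank 1: A-series; mu = 5 gives A_5.

A5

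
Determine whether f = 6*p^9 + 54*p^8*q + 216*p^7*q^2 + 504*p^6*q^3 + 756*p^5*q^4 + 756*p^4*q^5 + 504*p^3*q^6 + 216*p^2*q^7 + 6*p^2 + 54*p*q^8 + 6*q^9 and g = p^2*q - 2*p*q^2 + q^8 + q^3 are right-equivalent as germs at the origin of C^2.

No.

The Hessian of f at 0 is [[12, 0], [0, 0]] with rank 1, so corank 1. A Groebner basis of the Jacobian ideal J(f) in C{p,q} is {q^8, p}; counting standard monomials gives mu = 8. Corank 1: A-series; mu = 8 gives A_8. The Hessian of g at 0 is [[0, 0], [0, 0]] with rank 0, so corank 2. A Groebner basis of the Jacobian ideal J(g) in C{p,q} is {p^2/8 + q^7 - q^2/8, p^3 - q^3, p*q - q^2}; counting standard monomials gives mu = 9. Corank 2; j^3 = q*(p - q)^2 has shape L^2 M (L != M), so D-series; mu = 9 gives D_9. f is A_8 but g is D_9, hence not right-equivalent.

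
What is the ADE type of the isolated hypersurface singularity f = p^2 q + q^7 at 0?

D_8

The Hessian of f at 0 has rank 0. Corank 2; j^3 = p^2*q has shape L^2 M (L != M), so D-series; mu = 8 gives D_8.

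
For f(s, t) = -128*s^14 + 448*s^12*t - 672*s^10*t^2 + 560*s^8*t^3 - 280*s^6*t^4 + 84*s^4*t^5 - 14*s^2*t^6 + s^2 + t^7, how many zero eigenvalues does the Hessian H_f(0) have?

1

Hessian at 0 has rank 1.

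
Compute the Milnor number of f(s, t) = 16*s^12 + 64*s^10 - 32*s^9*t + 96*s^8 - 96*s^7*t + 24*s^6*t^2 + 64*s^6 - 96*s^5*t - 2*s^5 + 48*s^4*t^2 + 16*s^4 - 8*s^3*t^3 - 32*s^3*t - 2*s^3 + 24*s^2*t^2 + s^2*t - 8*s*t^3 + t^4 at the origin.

5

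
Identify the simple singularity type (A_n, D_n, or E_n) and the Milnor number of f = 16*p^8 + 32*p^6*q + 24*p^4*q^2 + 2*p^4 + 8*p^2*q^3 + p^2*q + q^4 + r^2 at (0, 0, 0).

The Hessian of f at 0 is [[0, 0, 0], [0, 0, 0], [0, 0, 2]] with rank 1, so corank 2. A Groebner basis of the Jacobian ideal J(f) in C{p,q,r} is {p^3, p^2/4 + q^3, p*q, r}; counting standard monomials gives mu = 5. Corank 2; j^3 = p^2*q has shape L^2 M (L != M), so D-series; mu = 5 gives D_5.

Type D_{5}, Milnor number mu = 5.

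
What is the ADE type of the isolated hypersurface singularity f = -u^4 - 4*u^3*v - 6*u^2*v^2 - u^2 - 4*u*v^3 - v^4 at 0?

A_3

The Hessian of f at 0 has rank 1. Corank 1: A-series; mu = 3 gives A_3.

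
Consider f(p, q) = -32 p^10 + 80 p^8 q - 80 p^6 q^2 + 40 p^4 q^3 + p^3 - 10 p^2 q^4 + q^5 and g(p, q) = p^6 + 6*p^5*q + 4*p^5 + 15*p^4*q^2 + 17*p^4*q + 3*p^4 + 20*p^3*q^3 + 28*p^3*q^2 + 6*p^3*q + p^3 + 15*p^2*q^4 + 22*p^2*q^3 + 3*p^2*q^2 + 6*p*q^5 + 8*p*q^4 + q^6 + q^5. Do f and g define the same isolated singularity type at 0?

Yes.

The Hessian of f at 0 has rank 0. Corank 2; j^3 = p^3 is a perfect cube, so E-series; the 5-jet and mu = 8 give E_8. The Hessian of g at 0 has rank 0. Corank 2; j^3 = p^3 is a perfect cube, so E-series; the 5-jet and mu = 8 give E_8. Both have type E_8, hence right-equivalent.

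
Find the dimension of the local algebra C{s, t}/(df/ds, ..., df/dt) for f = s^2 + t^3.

2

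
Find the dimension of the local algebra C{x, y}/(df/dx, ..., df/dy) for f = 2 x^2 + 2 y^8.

7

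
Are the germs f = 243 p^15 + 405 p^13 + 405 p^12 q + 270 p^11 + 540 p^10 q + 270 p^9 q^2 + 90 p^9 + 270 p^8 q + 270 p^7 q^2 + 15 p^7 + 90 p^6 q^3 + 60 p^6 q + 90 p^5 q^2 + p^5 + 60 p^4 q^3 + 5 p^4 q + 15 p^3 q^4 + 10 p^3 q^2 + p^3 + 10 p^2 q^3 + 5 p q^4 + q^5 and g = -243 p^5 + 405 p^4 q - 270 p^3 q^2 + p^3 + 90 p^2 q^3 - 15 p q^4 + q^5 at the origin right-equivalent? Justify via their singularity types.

Yes.

The Hessian of f at 0 has rank 0. Corank 2; j^3 = p^3 is a perfect cube, so E-series; the 5-jet and mu = 8 give E_8. The Hessian of g at 0 has rank 0. Corank 2; j^3 = p^3 is a perfect cube, so E-series; the 5-jet and mu = 8 give E_8. Both have type E_8, hence right-equivalent.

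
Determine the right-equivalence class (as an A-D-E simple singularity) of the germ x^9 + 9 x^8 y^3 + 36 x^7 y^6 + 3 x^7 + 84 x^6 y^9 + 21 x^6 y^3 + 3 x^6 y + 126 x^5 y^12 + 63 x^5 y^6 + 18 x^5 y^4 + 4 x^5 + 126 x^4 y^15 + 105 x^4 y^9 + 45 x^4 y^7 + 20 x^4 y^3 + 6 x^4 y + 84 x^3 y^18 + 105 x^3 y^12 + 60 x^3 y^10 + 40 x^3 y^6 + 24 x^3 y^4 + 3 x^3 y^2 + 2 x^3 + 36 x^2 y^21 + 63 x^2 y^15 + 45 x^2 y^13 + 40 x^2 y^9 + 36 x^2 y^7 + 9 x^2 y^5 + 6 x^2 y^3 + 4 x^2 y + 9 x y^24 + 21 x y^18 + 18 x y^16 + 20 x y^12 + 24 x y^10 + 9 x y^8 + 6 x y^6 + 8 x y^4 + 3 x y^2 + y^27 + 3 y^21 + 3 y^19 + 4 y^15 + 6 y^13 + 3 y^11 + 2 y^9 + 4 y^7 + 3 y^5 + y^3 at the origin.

The Hessian of f at 0 has rank 0. Corank 2; j^3 = (x + y)*(2*x^2 + 2*x*y + y^2) splits into three distinct lines over C (the quadratic factor has nonzero discriminant), so D_4.

D_{4}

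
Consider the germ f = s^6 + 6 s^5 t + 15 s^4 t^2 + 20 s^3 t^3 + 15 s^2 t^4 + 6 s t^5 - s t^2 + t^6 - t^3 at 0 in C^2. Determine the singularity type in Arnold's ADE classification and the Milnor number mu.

Type D7, Milnor number mu = 7.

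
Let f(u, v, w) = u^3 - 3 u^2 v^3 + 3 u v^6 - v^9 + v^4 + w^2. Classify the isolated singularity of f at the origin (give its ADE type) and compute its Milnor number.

Type E_{6}, Milnor number mu = 6.

The Hessian of f at 0 is [[0, 0, 0], [0, 0, 0], [0, 0, 2]] with rank 1, so corank 2. A Groebner basis of the Jacobian ideal J(f) in C{u,v,w} is {v^3, u^2, w}; counting standard monomials gives mu = 6. Corank 2; j^3 = u^3 is a perfect cube, so E-series; the 4-jet and mu = 6 give E_6.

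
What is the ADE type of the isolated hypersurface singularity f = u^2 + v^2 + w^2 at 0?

The Hessian of f at 0 has rank 3. Corank 0: nondegenerate Morse point, so A_1.

A_{1}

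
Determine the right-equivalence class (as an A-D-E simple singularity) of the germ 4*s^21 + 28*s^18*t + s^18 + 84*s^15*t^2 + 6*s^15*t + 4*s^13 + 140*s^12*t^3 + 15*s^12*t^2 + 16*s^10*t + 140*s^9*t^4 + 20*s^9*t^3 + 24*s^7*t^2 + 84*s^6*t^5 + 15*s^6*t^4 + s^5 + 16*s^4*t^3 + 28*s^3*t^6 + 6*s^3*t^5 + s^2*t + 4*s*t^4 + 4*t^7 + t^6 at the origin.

D_7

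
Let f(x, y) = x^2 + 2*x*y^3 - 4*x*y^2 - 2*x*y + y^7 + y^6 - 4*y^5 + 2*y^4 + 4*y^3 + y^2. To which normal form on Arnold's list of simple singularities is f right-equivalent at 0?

A6

The Hessian of f at 0 is [[2, -2], [-2, 2]] with rank 1, so corank 1. A Groebner basis of the Jacobian ideal J(f) in C{x,y} is {x^3 + 9*x^2/4 + 21*x*y/2 + 31*x - 299*y^2/4 - 31*y, x^2*y + x^2/2 + 5*x*y + 13*x - 63*y^2/2 - 13*y, -x^2/4 + x*y^2 + 3*x*y/2 + 3*x - 29*y^2/4 - 3*y, x + y^3 - 2*y^2 - y}; counting standard monomials gives mu = 6. Corank 1: A-series; mu = 6 gives A_6.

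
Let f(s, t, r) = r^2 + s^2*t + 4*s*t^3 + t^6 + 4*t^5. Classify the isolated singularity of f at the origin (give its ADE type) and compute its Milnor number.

Type D_7, Milnor number mu = 7.

The Hessian of f at 0 is [[0, 0, 0], [0, 0, 0], [0, 0, 2]] with rank 1, so corank 2. A Groebner basis of the Jacobian ideal J(f) in C{s,t,r} is {s^3, s^2*t + 2*s^2/3 + 4*s*t^2/3, s*t/2 + t^3, r}; counting standard monomials gives mu = 7. Corank 2; j^3 = s^2*t has shape L^2 M (L != M), so D-series; mu = 7 gives D_7.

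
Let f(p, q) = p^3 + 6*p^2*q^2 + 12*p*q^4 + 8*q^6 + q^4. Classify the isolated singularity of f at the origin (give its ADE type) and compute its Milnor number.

Type E_{6}, Milnor number mu = 6.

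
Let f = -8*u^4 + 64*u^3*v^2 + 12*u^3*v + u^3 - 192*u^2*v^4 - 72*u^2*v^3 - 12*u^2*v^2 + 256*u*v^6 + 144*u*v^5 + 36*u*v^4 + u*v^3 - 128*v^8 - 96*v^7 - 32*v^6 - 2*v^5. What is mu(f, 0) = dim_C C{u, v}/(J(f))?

The Hessian of f at 0 has rank 0. Corank 2; j^3 = u^3 is a perfect cube, so E-series; the 4-jet and mu = 7 give E_7.

7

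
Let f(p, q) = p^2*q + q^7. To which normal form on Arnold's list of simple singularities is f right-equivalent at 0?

The Hessian of f at 0 has rank 0. Corank 2; j^3 = p^2*q has shape L^2 M (L != M), so D-series; mu = 8 gives D_8.

D_{8}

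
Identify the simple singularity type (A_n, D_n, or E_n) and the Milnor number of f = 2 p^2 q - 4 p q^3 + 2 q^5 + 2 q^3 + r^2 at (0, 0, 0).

Type D_4, Milnor number mu = 4.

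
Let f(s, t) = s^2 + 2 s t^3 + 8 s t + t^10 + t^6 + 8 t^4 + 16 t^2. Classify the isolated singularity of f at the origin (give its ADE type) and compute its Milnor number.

Type A_{9}, Milnor number mu = 9.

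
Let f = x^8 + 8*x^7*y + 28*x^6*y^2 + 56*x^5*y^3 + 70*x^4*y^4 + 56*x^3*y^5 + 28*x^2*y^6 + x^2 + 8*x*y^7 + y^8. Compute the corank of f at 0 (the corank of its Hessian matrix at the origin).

1

Hessian at 0 has rank 1.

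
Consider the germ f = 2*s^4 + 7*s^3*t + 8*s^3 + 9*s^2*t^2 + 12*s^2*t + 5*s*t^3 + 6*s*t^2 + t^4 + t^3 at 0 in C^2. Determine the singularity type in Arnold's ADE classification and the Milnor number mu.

Type E_{7}, Milnor number mu = 7.

The Hessian of f at 0 has rank 0. Corank 2; j^3 = (2*s + t)^3 is a perfect cube, so E-series; the 4-jet and mu = 7 give E_7.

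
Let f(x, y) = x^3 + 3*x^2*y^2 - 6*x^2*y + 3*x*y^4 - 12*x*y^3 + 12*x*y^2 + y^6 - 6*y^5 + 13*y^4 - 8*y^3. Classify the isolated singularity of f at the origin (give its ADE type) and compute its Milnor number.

The Hessian of f at 0 is [[0, 0], [0, 0]] with rank 0, so corank 2. A Groebner basis of the Jacobian ideal J(f) in C{x,y} is {x^3 + 6*x^2 - 24*x*y + 24*y^2, x^2*y + 2*x^2 - 8*x*y + 8*y^2, x^2/2 + x*y^2 - 2*x*y + 2*y^2, y^3}; counting standard monomials gives mu = 6. Corank 2; j^3 = (x - 2*y)^3 is a perfect cube, so E-series; the 4-jet and mu = 6 give E_6.

Type E_6, Milnor number mu = 6.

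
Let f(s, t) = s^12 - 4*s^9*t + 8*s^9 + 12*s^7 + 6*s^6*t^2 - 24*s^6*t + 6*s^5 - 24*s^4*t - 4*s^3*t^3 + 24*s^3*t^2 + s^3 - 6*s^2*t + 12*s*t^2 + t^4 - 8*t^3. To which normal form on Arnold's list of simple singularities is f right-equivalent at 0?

E6

The Hessian of f at 0 has rank 0. Corank 2; j^3 = (s - 2*t)^3 is a perfect cube, so E-series; the 4-jet and mu = 6 give E_6.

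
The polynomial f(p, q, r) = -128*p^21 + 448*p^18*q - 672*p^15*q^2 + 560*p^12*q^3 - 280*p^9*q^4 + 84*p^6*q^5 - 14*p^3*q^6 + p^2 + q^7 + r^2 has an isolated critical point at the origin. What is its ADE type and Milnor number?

Type A_6, Milnor number mu = 6.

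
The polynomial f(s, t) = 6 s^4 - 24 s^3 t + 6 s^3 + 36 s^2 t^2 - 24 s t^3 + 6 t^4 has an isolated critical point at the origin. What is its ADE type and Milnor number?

Type E_{6}, Milnor number mu = 6.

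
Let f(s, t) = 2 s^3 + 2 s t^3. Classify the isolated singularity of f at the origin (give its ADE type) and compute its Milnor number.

The Hessian of f at 0 is [[0, 0], [0, 0]] with rank 0, so corank 2. A Groebner basis of the Jacobian ideal J(f) in C{s,t} is {s^3, s*t^2, 3*s^2 + t^3}; counting standard monomials gives mu = 7. Corank 2; j^3 = 2*s^3 is a perfect cube, so E-series; the 4-jet and mu = 7 give E_7.

Type E7, Milnor number mu = 7.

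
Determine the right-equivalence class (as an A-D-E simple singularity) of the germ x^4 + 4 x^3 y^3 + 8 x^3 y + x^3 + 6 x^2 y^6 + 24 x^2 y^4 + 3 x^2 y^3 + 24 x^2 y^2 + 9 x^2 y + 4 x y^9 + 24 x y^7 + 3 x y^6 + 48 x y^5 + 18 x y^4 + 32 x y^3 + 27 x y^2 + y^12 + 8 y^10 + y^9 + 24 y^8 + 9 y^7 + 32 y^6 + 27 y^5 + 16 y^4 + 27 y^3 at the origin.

E_{6}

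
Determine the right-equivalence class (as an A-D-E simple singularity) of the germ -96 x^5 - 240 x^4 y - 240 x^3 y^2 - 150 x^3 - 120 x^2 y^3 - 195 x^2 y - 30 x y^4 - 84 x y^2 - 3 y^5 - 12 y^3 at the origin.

D_{6}

The Hessian of f at 0 is [[0, 0], [0, 0]] with rank 0, so corank 2. A Groebner basis of the Jacobian ideal J(f) in C{x,y} is {-625*x*y/2 + y^4 - 125*y^2, x*y^2 + 2*y^3/5, x^2 + 9*x*y/10 + y^2/5}; counting standard monomials gives mu = 6. Corank 2; j^3 = -3*(2*x + y)*(5*x + 2*y)^2 has shape L^2 M (L != M), so D-series; mu = 6 gives D_6.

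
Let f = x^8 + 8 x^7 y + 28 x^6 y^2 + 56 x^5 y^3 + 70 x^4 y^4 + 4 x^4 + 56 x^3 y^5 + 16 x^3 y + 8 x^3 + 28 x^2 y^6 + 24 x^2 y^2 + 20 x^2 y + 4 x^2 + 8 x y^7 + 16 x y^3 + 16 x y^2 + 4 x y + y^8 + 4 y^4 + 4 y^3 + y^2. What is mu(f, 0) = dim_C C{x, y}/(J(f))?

7

The Hessian of f at 0 is [[8, 4], [4, 2]] with rank 1, so corank 1. A Groebner basis of the Jacobian ideal J(f) in C{x,y} is {x*y^3 - 44*x*y^2 - 92*x*y - 40*x - 35*y^3 - 56*y^2 - 20*y, 56*x*y^2 + 112*x*y + 48*x + y^4 + 44*y^3 + 68*y^2 + 24*y, x^2 + 2*x*y + x + y^2 + y/2}; counting standard monomials gives mu = 7. Corank 1: A-series; mu = 7 gives A_7.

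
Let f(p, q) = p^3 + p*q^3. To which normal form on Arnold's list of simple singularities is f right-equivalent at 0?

E7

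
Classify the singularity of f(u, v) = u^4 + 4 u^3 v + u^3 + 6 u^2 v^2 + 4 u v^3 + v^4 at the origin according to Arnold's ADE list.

The Hessian of f at 0 has rank 0. Corank 2; j^3 = u^3 is a perfect cube, so E-series; the 4-jet and mu = 6 give E_6.

E_6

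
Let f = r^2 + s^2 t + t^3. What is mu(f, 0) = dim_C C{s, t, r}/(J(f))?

4

The Hessian of f at 0 has rank 1. Corank 2; j^3 = t*(s^2 + t^2) splits into three distinct lines over C (the quadratic factor has nonzero discriminant), so D_4.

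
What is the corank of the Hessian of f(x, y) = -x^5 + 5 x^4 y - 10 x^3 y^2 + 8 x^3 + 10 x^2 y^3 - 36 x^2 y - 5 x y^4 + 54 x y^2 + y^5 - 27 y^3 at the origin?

The Hessian at 0 is [[0, 0], [0, 0]] of rank 0; hence corank 2.

2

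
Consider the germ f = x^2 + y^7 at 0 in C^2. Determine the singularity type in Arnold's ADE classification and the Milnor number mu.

Type A_6, Milnor number mu = 6.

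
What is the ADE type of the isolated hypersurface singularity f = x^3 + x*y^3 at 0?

The Hessian of f at 0 has rank 0. Corank 2; j^3 = x^3 is a perfect cube, so E-series; the 4-jet and mu = 7 give E_7.

E_7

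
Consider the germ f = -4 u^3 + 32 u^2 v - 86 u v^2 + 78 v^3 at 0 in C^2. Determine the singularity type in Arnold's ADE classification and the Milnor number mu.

The Hessian of f at 0 has rank 0. Corank 2; j^3 = -2*(u - 3*v)*(2*u^2 - 10*u*v + 13*v^2) splits into three distinct lines over C (the quadratic factor has nonzero discriminant), so D_4.

Type D_4, Milnor number mu = 4.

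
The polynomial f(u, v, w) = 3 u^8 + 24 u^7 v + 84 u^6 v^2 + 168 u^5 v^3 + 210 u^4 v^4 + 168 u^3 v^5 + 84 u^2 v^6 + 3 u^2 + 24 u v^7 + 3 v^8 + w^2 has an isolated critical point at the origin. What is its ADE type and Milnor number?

The Hessian of f at 0 is [[6, 0, 0], [0, 0, 0], [0, 0, 2]] with rank 2, so corank 1. A Groebner basis of the Jacobian ideal J(f) in C{u,v,w} is {v^7, u, w}; counting standard monomials gives mu = 7. Corank 1: A-series; mu = 7 gives A_7.

Type A_7, Milnor number mu = 7.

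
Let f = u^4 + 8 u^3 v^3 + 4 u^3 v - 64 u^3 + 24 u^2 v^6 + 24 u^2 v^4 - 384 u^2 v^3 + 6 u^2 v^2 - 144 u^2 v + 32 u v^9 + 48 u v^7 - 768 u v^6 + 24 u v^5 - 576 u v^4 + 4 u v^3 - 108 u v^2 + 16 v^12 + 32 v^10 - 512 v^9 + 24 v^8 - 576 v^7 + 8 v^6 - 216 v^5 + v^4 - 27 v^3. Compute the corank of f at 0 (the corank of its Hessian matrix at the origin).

2

Hessian at 0 has rank 0.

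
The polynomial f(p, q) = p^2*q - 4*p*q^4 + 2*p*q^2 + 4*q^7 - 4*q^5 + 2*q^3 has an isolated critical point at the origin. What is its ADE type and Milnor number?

Type D_{4}, Milnor number mu = 4.

The Hessian of f at 0 has rank 0. Corank 2; j^3 = q*(p^2 + 2*p*q + 2*q^2) splits into three distinct lines over C (the quadratic factor has nonzero discriminant), so D_4.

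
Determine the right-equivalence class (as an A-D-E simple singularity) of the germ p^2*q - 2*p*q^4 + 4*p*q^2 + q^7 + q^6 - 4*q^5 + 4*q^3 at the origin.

D7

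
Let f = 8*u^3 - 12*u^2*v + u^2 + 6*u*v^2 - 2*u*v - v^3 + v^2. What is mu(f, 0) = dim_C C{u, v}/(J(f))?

2

The Hessian of f at 0 has rank 1. Corank 1: A-series; mu = 2 gives A_2.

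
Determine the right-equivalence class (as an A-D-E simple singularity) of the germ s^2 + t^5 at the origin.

A_4

The Hessian of f at 0 is [[2, 0], [0, 0]] with rank 1, so corank 1. A Groebner basis of the Jacobian ideal J(f) in C{s,t} is {t^4, s}; counting standard monomials gives mu = 4. Corank 1: A-series; mu = 4 gives A_4.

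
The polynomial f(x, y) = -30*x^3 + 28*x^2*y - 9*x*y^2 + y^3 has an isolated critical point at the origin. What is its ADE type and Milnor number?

Type D_{4}, Milnor number mu = 4.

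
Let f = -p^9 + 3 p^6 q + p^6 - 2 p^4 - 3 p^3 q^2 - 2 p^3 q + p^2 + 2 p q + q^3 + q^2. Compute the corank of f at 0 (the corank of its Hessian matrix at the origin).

The Hessian at 0 is [[2, 2], [2, 2]] of rank 1; hence corank 1.

1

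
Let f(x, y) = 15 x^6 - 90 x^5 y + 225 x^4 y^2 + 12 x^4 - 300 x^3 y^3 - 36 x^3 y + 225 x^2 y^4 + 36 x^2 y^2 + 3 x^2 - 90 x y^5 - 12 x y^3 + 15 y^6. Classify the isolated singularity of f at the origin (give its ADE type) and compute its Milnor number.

Type A_{5}, Milnor number mu = 5.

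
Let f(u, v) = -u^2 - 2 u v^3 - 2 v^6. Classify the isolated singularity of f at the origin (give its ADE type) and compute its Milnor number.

Type A_{5}, Milnor number mu = 5.

The Hessian of f at 0 is [[-2, 0], [0, 0]] with rank 1, so corank 1. A Groebner basis of the Jacobian ideal J(f) in C{u,v} is {u*v^2, u + v^3, u^2}; counting standard monomials gives mu = 5. Corank 1: A-series; mu = 5 gives A_5.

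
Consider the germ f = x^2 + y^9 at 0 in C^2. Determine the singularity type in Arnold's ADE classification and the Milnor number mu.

The Hessian of f at 0 has rank 1. Corank 1: A-series; mu = 8 gives A_8.

Type A_8, Milnor number mu = 8.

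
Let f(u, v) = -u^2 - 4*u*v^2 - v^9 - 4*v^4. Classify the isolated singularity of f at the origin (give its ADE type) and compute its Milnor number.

Type A8, Milnor number mu = 8.

The Hessian of f at 0 is [[-2, 0], [0, 0]] with rank 1, so corank 1. A Groebner basis of the Jacobian ideal J(f) in C{u,v} is {u^4, u/2 + v^2}; counting standard monomials gives mu = 8. Corank 1: A-series; mu = 8 gives A_8.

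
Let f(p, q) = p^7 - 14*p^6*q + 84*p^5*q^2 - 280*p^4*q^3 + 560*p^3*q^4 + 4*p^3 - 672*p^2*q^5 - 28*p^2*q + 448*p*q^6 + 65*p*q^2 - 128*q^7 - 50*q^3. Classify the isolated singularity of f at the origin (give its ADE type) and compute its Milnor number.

Type D8, Milnor number mu = 8.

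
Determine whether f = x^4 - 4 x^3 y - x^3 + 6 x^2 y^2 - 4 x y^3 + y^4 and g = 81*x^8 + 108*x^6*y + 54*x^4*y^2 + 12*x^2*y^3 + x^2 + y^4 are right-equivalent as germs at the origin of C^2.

The Hessian of f at 0 has rank 0. Corank 2; j^3 = -x^3 is a perfect cube, so E-series; the 4-jet and mu = 6 give E_6. The Hessian of g at 0 has rank 1. Corank 1: A-series; mu = 3 gives A_3. f is E_6 but g is A_3, hence not right-equivalent.

No.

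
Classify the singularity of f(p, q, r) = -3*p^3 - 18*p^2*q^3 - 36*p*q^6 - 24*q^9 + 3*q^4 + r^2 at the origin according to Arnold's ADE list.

The Hessian of f at 0 has rank 1. Corank 2; j^3 = -3*p^3 is a perfect cube, so E-series; the 4-jet and mu = 6 give E_6.

E_{6}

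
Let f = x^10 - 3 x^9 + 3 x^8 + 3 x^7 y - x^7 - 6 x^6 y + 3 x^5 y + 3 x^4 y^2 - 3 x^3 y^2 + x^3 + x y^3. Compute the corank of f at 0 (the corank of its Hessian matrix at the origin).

The Hessian at 0 is [[0, 0], [0, 0]] of rank 0; hence corank 2.

2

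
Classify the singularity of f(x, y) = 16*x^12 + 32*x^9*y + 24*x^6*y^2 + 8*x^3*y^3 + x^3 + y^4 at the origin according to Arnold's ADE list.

E6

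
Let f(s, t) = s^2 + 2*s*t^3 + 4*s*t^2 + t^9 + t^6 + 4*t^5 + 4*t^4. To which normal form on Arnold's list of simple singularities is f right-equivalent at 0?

A8

The Hessian of f at 0 is [[2, 0], [0, 0]] with rank 1, so corank 1. A Groebner basis of the Jacobian ideal J(f) in C{s,t} is {s^2*t^2 - 4*s^2*t + 12*s^2 + 32*s*t^2 - 16*s*t + 32*s + 64*t^2, s^3 + 12*s^2*t - 40*s^2 - 112*s*t^2 + 64*s*t - 128*s - 256*t^2, s + t^3 + 2*t^2}; counting standard monomials gives mu = 8. Corank 1: A-series; mu = 8 gives A_8.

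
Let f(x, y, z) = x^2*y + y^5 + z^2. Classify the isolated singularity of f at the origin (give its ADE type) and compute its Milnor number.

Type D6, Milnor number mu = 6.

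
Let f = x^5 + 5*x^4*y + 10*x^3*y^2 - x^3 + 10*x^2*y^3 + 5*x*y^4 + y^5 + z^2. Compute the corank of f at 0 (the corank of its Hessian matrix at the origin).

2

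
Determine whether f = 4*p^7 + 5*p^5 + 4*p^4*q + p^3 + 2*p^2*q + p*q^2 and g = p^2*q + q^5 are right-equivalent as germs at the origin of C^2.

Yes.

The Hessian of f at 0 has rank 0. Corank 2; j^3 = p*(p + q)^2 has shape L^2 M (L != M), so D-series; mu = 6 gives D_6. The Hessian of g at 0 has rank 0. Corank 2; j^3 = p^2*q has shape L^2 M (L != M), so D-series; mu = 6 gives D_6. Both have type D_6, hence right-equivalent.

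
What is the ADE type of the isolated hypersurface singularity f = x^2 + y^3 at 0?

The Hessian of f at 0 has rank 1. Corank 1: A-series; mu = 2 gives A_2.

A_2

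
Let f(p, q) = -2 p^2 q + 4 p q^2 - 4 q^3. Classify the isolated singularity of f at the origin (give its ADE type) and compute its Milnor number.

The Hessian of f at 0 is [[0, 0], [0, 0]] with rank 0, so corank 2. A Groebner basis of the Jacobian ideal J(f) in C{p,q} is {q^3, p^2 + 2*q^2, p*q - q^2}; counting standard monomials gives mu = 4. Corank 2; j^3 = -2*q*(p^2 - 2*p*q + 2*q^2) splits into three distinct lines over C (the quadratic factor has nonzero discriminant), so D_4.

Type D4, Milnor number mu = 4.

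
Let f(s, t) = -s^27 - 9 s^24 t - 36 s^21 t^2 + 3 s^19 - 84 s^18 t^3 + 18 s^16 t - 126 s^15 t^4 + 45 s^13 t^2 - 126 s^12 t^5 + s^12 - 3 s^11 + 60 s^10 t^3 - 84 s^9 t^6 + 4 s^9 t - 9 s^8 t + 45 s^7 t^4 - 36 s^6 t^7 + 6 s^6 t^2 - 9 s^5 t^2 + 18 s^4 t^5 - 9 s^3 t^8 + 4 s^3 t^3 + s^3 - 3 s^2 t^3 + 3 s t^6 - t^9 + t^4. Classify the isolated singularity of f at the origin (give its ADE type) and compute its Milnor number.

Type E_{6}, Milnor number mu = 6.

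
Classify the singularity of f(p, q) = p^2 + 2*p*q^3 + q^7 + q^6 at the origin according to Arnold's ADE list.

A_6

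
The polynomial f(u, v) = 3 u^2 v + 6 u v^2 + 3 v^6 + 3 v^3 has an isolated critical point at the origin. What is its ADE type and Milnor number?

The Hessian of f at 0 has rank 0. Corank 2; j^3 = 3*v*(u + v)^2 has shape L^2 M (L != M), so D-series; mu = 7 gives D_7.

Type D_{7}, Milnor number mu = 7.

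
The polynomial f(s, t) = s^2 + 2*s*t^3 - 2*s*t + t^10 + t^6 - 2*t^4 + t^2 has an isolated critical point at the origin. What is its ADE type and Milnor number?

The Hessian of f at 0 has rank 1. Corank 1: A-series; mu = 9 gives A_9.

Type A_9, Milnor number mu = 9.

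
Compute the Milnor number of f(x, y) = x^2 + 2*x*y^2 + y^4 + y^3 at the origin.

The Hessian of f at 0 is [[2, 0], [0, 0]] with rank 1, so corank 1. A Groebner basis of the Jacobian ideal J(f) in C{x,y} is {y^2, x}; counting standard monomials gives mu = 2. Corank 1: A-series; mu = 2 gives A_2.

2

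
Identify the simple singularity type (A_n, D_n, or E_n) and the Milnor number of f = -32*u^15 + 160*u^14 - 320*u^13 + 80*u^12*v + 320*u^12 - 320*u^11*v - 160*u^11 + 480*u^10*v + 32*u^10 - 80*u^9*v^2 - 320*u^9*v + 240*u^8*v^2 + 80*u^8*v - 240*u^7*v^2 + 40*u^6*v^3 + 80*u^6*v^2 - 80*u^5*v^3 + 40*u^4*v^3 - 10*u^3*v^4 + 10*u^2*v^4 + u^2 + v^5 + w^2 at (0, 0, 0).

The Hessian of f at 0 has rank 2. Corank 1: A-series; mu = 4 gives A_4.

Type A_4, Milnor number mu = 4.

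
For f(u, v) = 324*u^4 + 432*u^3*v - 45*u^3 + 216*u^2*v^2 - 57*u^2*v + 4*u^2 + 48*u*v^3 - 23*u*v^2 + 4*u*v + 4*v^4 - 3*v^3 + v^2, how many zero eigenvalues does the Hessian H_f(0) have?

1

The Hessian at 0 is [[8, 4], [4, 2]] of rank 1; hence corank 1.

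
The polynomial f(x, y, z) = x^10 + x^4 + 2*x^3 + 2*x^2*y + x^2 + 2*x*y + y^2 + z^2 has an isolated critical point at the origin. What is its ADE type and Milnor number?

The Hessian of f at 0 is [[2, 2, 0], [2, 2, 0], [0, 0, 2]] with rank 2, so corank 1. A Groebner basis of the Jacobian ideal J(f) in C{x,y,z} is {x*y^4 - 10*x*y^3 + 15*x*y^2 - 7*x*y + x - 4*y^4 + 10*y^3 - 6*y^2 + y, 30*x*y^3 - 54*x*y^2 + 27*x*y - 4*x + y^5 + 10*y^4 - 35*y^3 + 23*y^2 - 4*y, x^2 + x + y, z}; counting standard monomials gives mu = 9. Corank 1: A-series; mu = 9 gives A_9.

Type A_9, Milnor number mu = 9.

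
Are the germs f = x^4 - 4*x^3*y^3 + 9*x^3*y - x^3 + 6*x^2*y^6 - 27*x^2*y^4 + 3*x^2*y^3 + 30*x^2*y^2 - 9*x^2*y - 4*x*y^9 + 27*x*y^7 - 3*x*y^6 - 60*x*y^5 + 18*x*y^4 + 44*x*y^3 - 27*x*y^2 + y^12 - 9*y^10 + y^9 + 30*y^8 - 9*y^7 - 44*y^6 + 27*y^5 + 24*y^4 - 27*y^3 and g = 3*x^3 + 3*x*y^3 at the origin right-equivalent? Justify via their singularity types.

Yes.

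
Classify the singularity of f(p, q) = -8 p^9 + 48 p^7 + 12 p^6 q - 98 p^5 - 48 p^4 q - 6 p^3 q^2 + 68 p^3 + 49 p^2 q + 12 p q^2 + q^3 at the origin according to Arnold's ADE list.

D_4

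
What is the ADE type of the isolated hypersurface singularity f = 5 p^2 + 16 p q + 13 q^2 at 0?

The Hessian of f at 0 is [[10, 16], [16, 26]] with rank 2, so corank 0. A Groebner basis of the Jacobian ideal J(f) in C{p,q} is {p, q}; counting standard monomials gives mu = 1. Corank 0: nondegenerate Morse point, so A_1.

A_1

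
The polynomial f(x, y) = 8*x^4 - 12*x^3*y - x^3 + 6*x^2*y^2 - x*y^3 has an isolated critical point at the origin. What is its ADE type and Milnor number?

Type E_7, Milnor number mu = 7.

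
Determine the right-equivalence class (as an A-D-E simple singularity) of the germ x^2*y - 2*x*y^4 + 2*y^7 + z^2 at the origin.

The Hessian of f at 0 is [[0, 0, 0], [0, 0, 0], [0, 0, 2]] with rank 1, so corank 2. A Groebner basis of the Jacobian ideal J(f) in C{x,y,z} is {x^2/6 + x*y^3, -x*y + y^4, x^3, x^2*y, z}; counting standard monomials gives mu = 8. Corank 2; j^3 = x^2*y has shape L^2 M (L != M), so D-series; mu = 8 gives D_8.

D8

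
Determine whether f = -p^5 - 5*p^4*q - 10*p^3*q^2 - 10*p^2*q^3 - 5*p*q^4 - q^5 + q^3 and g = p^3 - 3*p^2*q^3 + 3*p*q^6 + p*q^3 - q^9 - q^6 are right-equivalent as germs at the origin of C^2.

No.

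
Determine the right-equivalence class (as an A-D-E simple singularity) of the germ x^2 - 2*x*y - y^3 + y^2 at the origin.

The Hessian of f at 0 has rank 1. Corank 1: A-series; mu = 2 gives A_2.

A2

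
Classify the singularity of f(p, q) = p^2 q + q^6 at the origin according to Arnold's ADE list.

D_7

The Hessian of f at 0 is [[0, 0], [0, 0]] with rank 0, so corank 2. A Groebner basis of the Jacobian ideal J(f) in C{p,q} is {p^2/6 + q^5, p^3, p*q}; counting standard monomials gives mu = 7. Corank 2; j^3 = p^2*q has shape L^2 M (L != M), so D-series; mu = 7 gives D_7.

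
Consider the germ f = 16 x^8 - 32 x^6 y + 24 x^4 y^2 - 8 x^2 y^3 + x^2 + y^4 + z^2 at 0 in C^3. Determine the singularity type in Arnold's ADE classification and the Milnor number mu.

The Hessian of f at 0 has rank 2. Corank 1: A-series; mu = 3 gives A_3.

Type A_3, Milnor number mu = 3.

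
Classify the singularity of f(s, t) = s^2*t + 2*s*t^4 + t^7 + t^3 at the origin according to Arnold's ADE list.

D_4

The Hessian of f at 0 is [[0, 0], [0, 0]] with rank 0, so corank 2. A Groebner basis of the Jacobian ideal J(f) in C{s,t} is {t^3, s^2 + 3*t^2, s*t}; counting standard monomials gives mu = 4. Corank 2; j^3 = t*(s^2 + t^2) splits into three distinct lines over C (the quadratic factor has nonzero discriminant), so D_4.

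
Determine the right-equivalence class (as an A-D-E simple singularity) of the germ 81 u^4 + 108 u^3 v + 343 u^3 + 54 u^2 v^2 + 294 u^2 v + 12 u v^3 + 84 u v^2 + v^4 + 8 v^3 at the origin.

The Hessian of f at 0 is [[0, 0], [0, 0]] with rank 0, so corank 2. A Groebner basis of the Jacobian ideal J(f) in C{u,v} is {v^4, u*v^2 + 19*v^3/63, u^2 + 4*u*v/7 + 4*v^2/49}; counting standard monomials gives mu = 6. Corank 2; j^3 = (7*u + 2*v)^3 is a perfect cube, so E-series; the 4-jet and mu = 6 give E_6.

E_{6}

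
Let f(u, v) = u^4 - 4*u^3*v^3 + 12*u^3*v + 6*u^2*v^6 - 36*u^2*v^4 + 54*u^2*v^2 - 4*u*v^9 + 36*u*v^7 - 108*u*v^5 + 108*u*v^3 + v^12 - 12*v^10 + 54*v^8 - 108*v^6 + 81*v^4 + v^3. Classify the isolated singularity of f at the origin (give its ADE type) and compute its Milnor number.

Type E_{6}, Milnor number mu = 6.

The Hessian of f at 0 has rank 0. Corank 2; j^3 = v^3 is a perfect cube, so E-series; the 4-jet and mu = 6 give E_6.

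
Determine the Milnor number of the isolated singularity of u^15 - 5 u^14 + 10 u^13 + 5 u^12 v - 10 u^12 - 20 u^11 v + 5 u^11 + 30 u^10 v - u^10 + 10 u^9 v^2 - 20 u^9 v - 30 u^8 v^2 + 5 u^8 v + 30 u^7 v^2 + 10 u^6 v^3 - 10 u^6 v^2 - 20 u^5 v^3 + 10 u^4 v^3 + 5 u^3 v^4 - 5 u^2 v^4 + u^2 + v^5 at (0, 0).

4

The Hessian of f at 0 is [[2, 0], [0, 0]] with rank 1, so corank 1. A Groebner basis of the Jacobian ideal J(f) in C{u,v} is {v^4, u}; counting standard monomials gives mu = 4. Corank 1: A-series; mu = 4 gives A_4.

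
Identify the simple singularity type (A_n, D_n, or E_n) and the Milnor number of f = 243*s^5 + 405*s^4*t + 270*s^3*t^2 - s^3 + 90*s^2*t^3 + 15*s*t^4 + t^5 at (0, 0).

The Hessian of f at 0 has rank 0. Corank 2; j^3 = -s^3 is a perfect cube, so E-series; the 5-jet and mu = 8 give E_8.

Type E_{8}, Milnor number mu = 8.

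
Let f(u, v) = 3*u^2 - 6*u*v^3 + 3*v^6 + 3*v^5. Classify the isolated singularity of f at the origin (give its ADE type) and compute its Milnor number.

Type A_{4}, Milnor number mu = 4.

The Hessian of f at 0 is [[6, 0], [0, 0]] with rank 1, so corank 1. A Groebner basis of the Jacobian ideal J(f) in C{u,v} is {-u + v^3, u^2, u*v}; counting standard monomials gives mu = 4. Corank 1: A-series; mu = 4 gives A_4.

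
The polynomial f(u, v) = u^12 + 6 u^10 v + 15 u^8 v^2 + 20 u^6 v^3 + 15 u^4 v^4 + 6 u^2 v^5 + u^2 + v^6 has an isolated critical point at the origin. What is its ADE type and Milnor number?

Type A_{5}, Milnor number mu = 5.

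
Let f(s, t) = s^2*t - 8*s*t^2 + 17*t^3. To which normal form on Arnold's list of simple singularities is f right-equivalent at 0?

The Hessian of f at 0 has rank 0. Corank 2; j^3 = t*(s^2 - 8*s*t + 17*t^2) splits into three distinct lines over C (the quadratic factor has nonzero discriminant), so D_4.

D4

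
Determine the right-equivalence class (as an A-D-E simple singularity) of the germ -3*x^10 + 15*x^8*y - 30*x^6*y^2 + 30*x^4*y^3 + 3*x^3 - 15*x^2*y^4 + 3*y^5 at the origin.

E8

The Hessian of f at 0 has rank 0. Corank 2; j^3 = 3*x^3 is a perfect cube, so E-series; the 5-jet and mu = 8 give E_8.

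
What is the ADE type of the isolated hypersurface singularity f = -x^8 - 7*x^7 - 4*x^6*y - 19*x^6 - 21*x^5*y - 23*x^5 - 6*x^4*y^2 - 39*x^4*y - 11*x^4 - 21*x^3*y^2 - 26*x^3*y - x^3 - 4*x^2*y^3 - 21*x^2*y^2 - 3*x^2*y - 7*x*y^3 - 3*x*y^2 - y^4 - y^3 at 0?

E7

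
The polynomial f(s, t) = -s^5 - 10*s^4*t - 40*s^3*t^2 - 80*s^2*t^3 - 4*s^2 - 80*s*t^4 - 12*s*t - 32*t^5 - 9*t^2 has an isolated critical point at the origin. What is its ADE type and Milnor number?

The Hessian of f at 0 is [[-8, -12], [-12, -18]] with rank 1, so corank 1. A Groebner basis of the Jacobian ideal J(f) in C{s,t} is {t^4, s + 3*t/2}; counting standard monomials gives mu = 4. Corank 1: A-series; mu = 4 gives A_4.

Type A_{4}, Milnor number mu = 4.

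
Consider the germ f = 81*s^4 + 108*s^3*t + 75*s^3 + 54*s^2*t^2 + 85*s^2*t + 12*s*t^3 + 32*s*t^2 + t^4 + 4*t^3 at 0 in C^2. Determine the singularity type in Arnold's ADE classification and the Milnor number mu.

The Hessian of f at 0 is [[0, 0], [0, 0]] with rank 0, so corank 2. A Groebner basis of the Jacobian ideal J(f) in C{s,t} is {s*t^2 + 125*s*t/6 + 25*t^2/3, -625*s*t/12 + t^3 - 125*t^2/6, s^2 + 11*s*t/15 + 2*t^2/15}; counting standard monomials gives mu = 5. Corank 2; j^3 = (3*s + t)*(5*s + 2*t)^2 has shape L^2 M (L != M), so D-series; mu = 5 gives D_5.

Type D_5, Milnor number mu = 5.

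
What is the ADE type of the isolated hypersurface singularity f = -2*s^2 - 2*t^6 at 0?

The Hessian of f at 0 has rank 1. Corank 1: A-series; mu = 5 gives A_5.

A5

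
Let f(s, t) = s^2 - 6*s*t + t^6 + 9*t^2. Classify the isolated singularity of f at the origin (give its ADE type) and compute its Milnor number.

Type A_5, Milnor number mu = 5.

The Hessian of f at 0 has rank 1. Corank 1: A-series; mu = 5 gives A_5.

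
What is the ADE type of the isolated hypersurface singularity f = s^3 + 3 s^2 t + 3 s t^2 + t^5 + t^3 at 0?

E_{8}

The Hessian of f at 0 has rank 0. Corank 2; j^3 = (s + t)^3 is a perfect cube, so E-series; the 5-jet and mu = 8 give E_8.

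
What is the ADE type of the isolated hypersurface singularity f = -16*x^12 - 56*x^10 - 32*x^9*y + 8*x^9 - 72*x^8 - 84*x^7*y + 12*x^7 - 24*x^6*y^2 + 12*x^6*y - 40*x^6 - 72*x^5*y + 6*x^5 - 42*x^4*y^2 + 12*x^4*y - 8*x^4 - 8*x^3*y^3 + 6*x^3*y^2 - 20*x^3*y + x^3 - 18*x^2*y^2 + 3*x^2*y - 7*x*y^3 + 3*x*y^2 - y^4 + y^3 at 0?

E_{7}

The Hessian of f at 0 has rank 0. Corank 2; j^3 = (x + y)^3 is a perfect cube, so E-series; the 4-jet and mu = 7 give E_7.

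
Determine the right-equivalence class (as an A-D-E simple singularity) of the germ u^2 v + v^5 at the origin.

The Hessian of f at 0 is [[0, 0], [0, 0]] with rank 0, so corank 2. A Groebner basis of the Jacobian ideal J(f) in C{u,v} is {u^2/5 + v^4, u^3, u*v}; counting standard monomials gives mu = 6. Corank 2; j^3 = u^2*v has shape L^2 M (L != M), so D-series; mu = 6 gives D_6.

D_6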